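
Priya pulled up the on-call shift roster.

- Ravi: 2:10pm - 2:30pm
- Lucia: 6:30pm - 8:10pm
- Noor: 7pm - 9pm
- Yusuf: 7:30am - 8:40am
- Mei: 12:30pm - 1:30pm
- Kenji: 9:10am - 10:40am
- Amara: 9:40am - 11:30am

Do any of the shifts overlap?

Check each pair: they overlap iff neither finishes before the other starts.
Sorted by start: Yusuf, Kenji, Amara, Mei, Ravi, Lucia, Noor.
Kenji starts after Yusuf ends, so Yusuf has no further overlaps.
Amara starts before Kenji ends → Kenji and Amara overlap.
That's a conflict, so the schedule is not conflict-free.

Yes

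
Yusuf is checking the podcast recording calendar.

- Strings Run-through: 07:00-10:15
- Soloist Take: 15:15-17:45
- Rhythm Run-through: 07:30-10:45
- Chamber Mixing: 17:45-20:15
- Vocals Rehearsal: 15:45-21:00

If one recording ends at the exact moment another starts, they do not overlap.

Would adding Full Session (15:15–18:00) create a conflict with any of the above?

Strings Run-through: ends 10:15 at or before Full Session starts 15:15 → clear.
Rhythm Run-through: ends 10:45 at or before Full Session starts 15:15 → clear.
Soloist Take: starts 15:15 before Full Session ends 18:00, and ends 17:45 after Full Session starts 15:15 → overlap.
Vocals Rehearsal: starts 15:45 before Full Session ends 18:00, and ends 21:00 after Full Session starts 15:15 → overlap.
Chamber Mixing: starts 17:45 before Full Session ends 18:00, and ends 20:15 after Full Session starts 15:15 → overlap.
Full Session overlaps Soloist Take, Chamber Mixing, Vocals Rehearsal.

Yes — it overlaps Chamber Mixing, Soloist Take, Vocals Rehearsal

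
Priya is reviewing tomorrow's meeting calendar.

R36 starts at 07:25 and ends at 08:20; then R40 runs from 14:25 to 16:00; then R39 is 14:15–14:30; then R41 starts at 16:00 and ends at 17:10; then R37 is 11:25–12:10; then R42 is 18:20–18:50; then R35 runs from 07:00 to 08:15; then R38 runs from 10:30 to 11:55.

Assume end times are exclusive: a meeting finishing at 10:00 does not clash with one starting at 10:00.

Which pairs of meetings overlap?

R35 & R36, R37 & R38, R39 & R40

Sorted by start: R35, R36, R38, R37, R39, R40, R41, R42.
R36 starts before R35 ends → R35 and R36 overlap.
R38 starts after R35 ends; R35 is clear from here.
R38 starts after R36 ends; R36 is clear from here.
R37 starts before R38 ends → R38 and R37 overlap.
R39 starts after R38 ends; R38 is clear from here.
R39 starts after R37 ends; R37 is clear from here.
R40 starts before R39 ends → R39 and R40 overlap.
R41 starts after R39 ends; R39 is clear from here.
R41 starts exactly when R40 ends (back-to-back, no overlap); R40 is clear from here.
R42 starts after R41 ends.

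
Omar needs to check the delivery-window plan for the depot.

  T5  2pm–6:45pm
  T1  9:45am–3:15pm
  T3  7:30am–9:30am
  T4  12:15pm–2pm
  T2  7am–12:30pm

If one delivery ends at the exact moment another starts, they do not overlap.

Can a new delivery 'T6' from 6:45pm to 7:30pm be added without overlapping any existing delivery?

T2: ends 12:30pm at or before T6 starts 6:45pm → clear.
T3: ends 9:30am at or before T6 starts 6:45pm → clear.
T1: ends 3:15pm at or before T6 starts 6:45pm → clear.
T4: ends 2pm at or before T6 starts 6:45pm → clear.
T5: ends 6:45pm at or before T6 starts 6:45pm → clear.

Yes — the slot is free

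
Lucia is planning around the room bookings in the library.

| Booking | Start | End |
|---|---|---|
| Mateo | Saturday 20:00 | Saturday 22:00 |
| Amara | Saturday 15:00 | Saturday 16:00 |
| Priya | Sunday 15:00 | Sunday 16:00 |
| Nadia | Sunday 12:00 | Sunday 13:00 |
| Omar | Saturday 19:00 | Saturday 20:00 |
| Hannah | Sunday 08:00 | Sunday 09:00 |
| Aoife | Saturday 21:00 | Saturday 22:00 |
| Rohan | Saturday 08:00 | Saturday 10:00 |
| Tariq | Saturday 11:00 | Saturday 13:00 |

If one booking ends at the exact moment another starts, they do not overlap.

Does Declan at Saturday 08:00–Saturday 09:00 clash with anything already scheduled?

Yes — it overlaps Rohan

Rohan: starts Saturday 08:00 before Declan ends Saturday 09:00, and ends Saturday 10:00 after Declan starts Saturday 08:00 → overlap.
Tariq: starts Saturday 11:00 at or after Declan ends Saturday 09:00 → clear.
Amara: starts Saturday 15:00 at or after Declan ends Saturday 09:00 → clear.
Omar: starts Saturday 19:00 at or after Declan ends Saturday 09:00 → clear.
Mateo: starts Saturday 20:00 at or after Declan ends Saturday 09:00 → clear.
Aoife: starts Saturday 21:00 at or after Declan ends Saturday 09:00 → clear.
Hannah: starts Sunday 08:00 at or after Declan ends Saturday 09:00 → clear.
Nadia: starts Sunday 12:00 at or after Declan ends Saturday 09:00 → clear.
Priya: starts Sunday 15:00 at or after Declan ends Saturday 09:00 → clear.
Declan overlaps Rohan.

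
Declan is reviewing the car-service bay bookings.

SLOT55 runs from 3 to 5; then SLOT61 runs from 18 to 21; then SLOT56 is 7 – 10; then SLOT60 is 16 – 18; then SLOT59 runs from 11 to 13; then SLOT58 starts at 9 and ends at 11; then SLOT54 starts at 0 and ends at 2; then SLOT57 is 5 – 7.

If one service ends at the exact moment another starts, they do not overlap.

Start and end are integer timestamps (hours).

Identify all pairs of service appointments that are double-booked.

SLOT56 & SLOT58

Two intervals overlap when each starts before the other ends.
Sorted by start: SLOT54, SLOT55, SLOT57, SLOT56, SLOT58, SLOT59, SLOT60, SLOT61.
SLOT55 starts after SLOT54 ends; SLOT54 is clear from here.
SLOT57 starts exactly when SLOT55 ends (back-to-back, no overlap); SLOT55 is clear from here.
SLOT56 starts exactly when SLOT57 ends (back-to-back, no overlap); SLOT57 is clear from here.
SLOT58 starts before SLOT56 ends → SLOT56 and SLOT58 overlap.
SLOT59 starts after SLOT56 ends; SLOT56 is clear from here.
SLOT59 starts exactly when SLOT58 ends (back-to-back, no overlap); SLOT58 is clear from here.
SLOT60 starts after SLOT59 ends; SLOT59 is clear from here.
SLOT61 starts exactly when SLOT60 ends (back-to-back, no overlap).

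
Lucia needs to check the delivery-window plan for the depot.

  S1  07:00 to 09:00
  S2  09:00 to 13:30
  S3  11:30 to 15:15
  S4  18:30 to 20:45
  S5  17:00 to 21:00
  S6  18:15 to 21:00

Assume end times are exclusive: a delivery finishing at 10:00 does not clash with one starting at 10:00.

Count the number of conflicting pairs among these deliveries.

4

Sorted by start: S1, S2, S3, S5, S6, S4.
S2 starts exactly when S1 ends (back-to-back, no overlap), so S1 has no further overlaps.
S3 starts before S2 ends → S2 and S3 overlap.
S5 starts after S2 ends, so S2 has no further overlaps.
S5 starts after S3 ends, so S3 has no further overlaps.
S6 starts before S5 ends → S5 and S6 overlap.
S4 starts before S5 ends → S5 and S4 overlap.
S4 starts before S6 ends → S6 and S4 overlap.
Overlapping pairs: S2 & S3, S4 & S5, S4 & S6, S5 & S6 — 4 in total.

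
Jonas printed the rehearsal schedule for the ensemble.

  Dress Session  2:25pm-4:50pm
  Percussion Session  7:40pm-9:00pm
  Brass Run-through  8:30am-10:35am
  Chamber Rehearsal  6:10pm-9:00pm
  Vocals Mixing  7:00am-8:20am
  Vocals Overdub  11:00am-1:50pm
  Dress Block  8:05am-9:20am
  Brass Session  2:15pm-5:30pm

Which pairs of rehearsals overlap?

Brass Run-through & Dress Block, Brass Session & Dress Session, Chamber Rehearsal & Percussion Session, Dress Block & Vocals Mixing

Sorted by start: Vocals Mixing, Dress Block, Brass Run-through, Vocals Overdub, Brass Session, Dress Session, Chamber Rehearsal, Percussion Session.
Dress Block starts before Vocals Mixing ends → Vocals Mixing and Dress Block overlap.
Brass Run-through starts after Vocals Mixing ends, so Vocals Mixing has no further overlaps.
Brass Run-through starts before Dress Block ends → Dress Block and Brass Run-through overlap.
Vocals Overdub starts after Dress Block ends, so Dress Block has no further overlaps.
Vocals Overdub starts after Brass Run-through ends, so Brass Run-through has no further overlaps.
Brass Session starts after Vocals Overdub ends, so Vocals Overdub has no further overlaps.
Dress Session starts before Brass Session ends → Brass Session and Dress Session overlap.
Chamber Rehearsal starts after Brass Session ends, so Brass Session has no further overlaps.
Chamber Rehearsal starts after Dress Session ends, so Dress Session has no further overlaps.
Percussion Session starts before Chamber Rehearsal ends → Chamber Rehearsal and Percussion Session overlap.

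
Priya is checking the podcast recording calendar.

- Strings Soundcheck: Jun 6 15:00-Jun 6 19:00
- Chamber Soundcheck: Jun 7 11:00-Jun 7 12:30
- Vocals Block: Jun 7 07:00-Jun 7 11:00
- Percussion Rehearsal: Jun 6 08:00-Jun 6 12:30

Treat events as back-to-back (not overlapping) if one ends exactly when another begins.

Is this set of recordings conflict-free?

Yes

Sorted by start: Percussion Rehearsal, Strings Soundcheck, Vocals Block, Chamber Soundcheck.
Strings Soundcheck starts after Percussion Rehearsal ends — done with Percussion Rehearsal.
Vocals Block starts after Strings Soundcheck ends — done with Strings Soundcheck.
Chamber Soundcheck starts exactly when Vocals Block ends (back-to-back, no overlap).
Every pair is clear; the schedule has no overlaps.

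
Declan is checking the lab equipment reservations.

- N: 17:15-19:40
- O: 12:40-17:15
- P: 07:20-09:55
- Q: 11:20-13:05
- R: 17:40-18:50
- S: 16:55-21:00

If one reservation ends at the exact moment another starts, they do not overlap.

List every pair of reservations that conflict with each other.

Check each pair: they overlap iff neither finishes before the other starts.
Sorted by start: P, Q, O, S, N, R.
Q starts after P ends; P is clear from here.
O starts before Q ends → Q and O overlap.
S starts after Q ends; Q is clear from here.
S starts before O ends → O and S overlap.
N starts exactly when O ends (back-to-back, no overlap); O is clear from here.
N starts before S ends → S and N overlap.
R starts before S ends → S and R overlap.
R starts before N ends → N and R overlap.

N & R, N & S, O & Q, O & S, R & S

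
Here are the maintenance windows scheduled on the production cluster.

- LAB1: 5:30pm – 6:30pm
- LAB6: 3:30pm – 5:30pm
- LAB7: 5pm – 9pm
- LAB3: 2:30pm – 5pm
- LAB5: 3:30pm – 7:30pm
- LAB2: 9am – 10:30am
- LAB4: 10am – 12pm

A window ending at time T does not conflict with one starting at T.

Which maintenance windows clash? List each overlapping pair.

Sorted by start: LAB2, LAB4, LAB3, LAB5, LAB6, LAB7, LAB1.
LAB4 starts before LAB2 ends → LAB2 and LAB4 overlap.
LAB3 starts after LAB2 ends, so nothing later overlaps LAB2 either.
LAB3 starts after LAB4 ends, so nothing later overlaps LAB4 either.
LAB5 starts before LAB3 ends → LAB3 and LAB5 overlap.
LAB6 starts before LAB3 ends → LAB3 and LAB6 overlap.
LAB7 starts exactly when LAB3 ends (back-to-back, no overlap), so nothing later overlaps LAB3 either.
LAB6 starts before LAB5 ends → LAB5 and LAB6 overlap.
LAB7 starts before LAB5 ends → LAB5 and LAB7 overlap.
LAB1 starts before LAB5 ends → LAB5 and LAB1 overlap.
LAB7 starts before LAB6 ends → LAB6 and LAB7 overlap.
LAB1 starts exactly when LAB6 ends (back-to-back, no overlap).
LAB1 starts before LAB7 ends → LAB7 and LAB1 overlap.

LAB1 & LAB5, LAB1 & LAB7, LAB2 & LAB4, LAB3 & LAB5, LAB3 & LAB6, LAB5 & LAB6, LAB5 & LAB7, LAB6 & LAB7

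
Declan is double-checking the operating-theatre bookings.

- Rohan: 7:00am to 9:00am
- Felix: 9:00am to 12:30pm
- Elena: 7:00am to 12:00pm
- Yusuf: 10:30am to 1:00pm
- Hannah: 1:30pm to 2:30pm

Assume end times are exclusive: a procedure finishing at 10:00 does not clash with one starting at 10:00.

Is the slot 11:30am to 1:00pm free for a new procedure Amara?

Elena: starts 7:00am before Amara ends 1:00pm, and ends 12:00pm after Amara starts 11:30am → overlap.
Rohan: ends 9:00am at or before Amara starts 11:30am → clear.
Felix: starts 9:00am before Amara ends 1:00pm, and ends 12:30pm after Amara starts 11:30am → overlap.
Yusuf: starts 10:30am before Amara ends 1:00pm, and ends 1:00pm after Amara starts 11:30am → overlap.
Hannah: starts 1:30pm at or after Amara ends 1:00pm → clear.
Amara overlaps Elena, Felix, Yusuf.

No — it overlaps Elena, Felix, Yusuf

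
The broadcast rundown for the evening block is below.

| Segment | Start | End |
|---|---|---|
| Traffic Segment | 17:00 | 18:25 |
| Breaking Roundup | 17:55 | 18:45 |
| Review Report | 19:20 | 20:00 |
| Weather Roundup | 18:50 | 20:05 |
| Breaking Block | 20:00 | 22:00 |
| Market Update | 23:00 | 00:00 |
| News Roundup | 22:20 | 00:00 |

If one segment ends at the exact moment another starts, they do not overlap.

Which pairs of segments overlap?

Sorted by start: Traffic Segment, Breaking Roundup, Weather Roundup, Review Report, Breaking Block, News Roundup, Market Update.
Breaking Roundup starts before Traffic Segment ends → Traffic Segment and Breaking Roundup overlap.
Weather Roundup starts after Traffic Segment ends, so nothing later overlaps Traffic Segment either.
Weather Roundup starts after Breaking Roundup ends, so nothing later overlaps Breaking Roundup either.
Review Report starts before Weather Roundup ends → Weather Roundup and Review Report overlap.
Breaking Block starts before Weather Roundup ends → Weather Roundup and Breaking Block overlap.
News Roundup starts after Weather Roundup ends, so nothing later overlaps Weather Roundup either.
Breaking Block starts exactly when Review Report ends (back-to-back, no overlap), so nothing later overlaps Review Report either.
News Roundup starts after Breaking Block ends, so nothing later overlaps Breaking Block either.
Market Update starts before News Roundup ends → News Roundup and Market Update overlap.

Breaking Block & Weather Roundup, Breaking Roundup & Traffic Segment, Market Update & News Roundup, Review Report & Weather Roundup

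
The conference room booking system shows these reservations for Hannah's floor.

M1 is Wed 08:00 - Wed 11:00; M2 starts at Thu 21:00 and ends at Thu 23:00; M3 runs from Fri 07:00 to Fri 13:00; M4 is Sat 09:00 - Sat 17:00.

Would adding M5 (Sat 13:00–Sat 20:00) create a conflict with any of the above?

Yes — it overlaps M4

M1: ends Wed 11:00 at or before M5 starts Sat 13:00 → clear.
M2: ends Thu 23:00 at or before M5 starts Sat 13:00 → clear.
M3: ends Fri 13:00 at or before M5 starts Sat 13:00 → clear.
M4: starts Sat 09:00 before M5 ends Sat 20:00, and ends Sat 17:00 after M5 starts Sat 13:00 → overlap.
M5 overlaps M4.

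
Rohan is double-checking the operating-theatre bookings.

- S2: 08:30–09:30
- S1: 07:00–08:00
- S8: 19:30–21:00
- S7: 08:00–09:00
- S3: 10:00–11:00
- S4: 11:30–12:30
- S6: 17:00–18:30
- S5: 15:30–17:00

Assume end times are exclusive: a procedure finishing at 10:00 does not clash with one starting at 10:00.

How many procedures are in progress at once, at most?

2

Sweep the timeline, counting +1 at each start and −1 at each end (ends before starts at a tie):
07:00 start S1 → 1
08:00 end S1 → 0
08:00 start S7 → 1
08:30 start S2 → 2
09:00 end S7 → 1
09:30 end S2 → 0
10:00 start S3 → 1
11:00 end S3 → 0
11:30 start S4 → 1
12:30 end S4 → 0
15:30 start S5 → 1
17:00 end S5 → 0
17:00 start S6 → 1
18:30 end S6 → 0
19:30 start S8 → 1
21:00 end S8 → 0
Peak is 2, at 08:30 (S2, S7).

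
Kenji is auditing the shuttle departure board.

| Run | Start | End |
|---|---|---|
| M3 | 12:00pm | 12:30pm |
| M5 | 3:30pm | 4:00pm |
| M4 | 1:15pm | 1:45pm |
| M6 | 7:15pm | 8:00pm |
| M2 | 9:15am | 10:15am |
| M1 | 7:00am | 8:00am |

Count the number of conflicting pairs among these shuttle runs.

Sorted by start: M1, M2, M3, M4, M5, M6.
M2 starts after M1 ends, so M1 has no further overlaps.
M3 starts after M2 ends, so M2 has no further overlaps.
M4 starts after M3 ends, so M3 has no further overlaps.
M5 starts after M4 ends, so M4 has no further overlaps.
M6 starts after M5 ends.
No pair overlaps.

0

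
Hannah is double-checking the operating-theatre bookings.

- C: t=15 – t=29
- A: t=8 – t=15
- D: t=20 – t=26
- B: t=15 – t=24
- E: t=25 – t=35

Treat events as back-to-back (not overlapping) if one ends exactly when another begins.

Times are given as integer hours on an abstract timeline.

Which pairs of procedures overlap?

B & C, B & D, C & D, C & E, D & E

Two intervals overlap when each starts before the other ends.
Sorted by start: A, B, C, D, E.
B starts exactly when A ends (back-to-back, no overlap), so A has no further overlaps.
C starts before B ends → B and C overlap.
D starts before B ends → B and D overlap.
E starts after B ends.
D starts before C ends → C and D overlap.
E starts before C ends → C and E overlap.
E starts before D ends → D and E overlap.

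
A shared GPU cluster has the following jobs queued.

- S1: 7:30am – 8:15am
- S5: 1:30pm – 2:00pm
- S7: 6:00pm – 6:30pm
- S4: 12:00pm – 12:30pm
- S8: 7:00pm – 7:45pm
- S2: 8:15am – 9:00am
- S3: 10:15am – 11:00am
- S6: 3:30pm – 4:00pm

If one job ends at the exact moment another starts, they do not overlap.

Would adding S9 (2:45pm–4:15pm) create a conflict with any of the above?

S1: ends 8:15am at or before S9 starts 2:45pm → clear.
S2: ends 9:00am at or before S9 starts 2:45pm → clear.
S3: ends 11:00am at or before S9 starts 2:45pm → clear.
S4: ends 12:30pm at or before S9 starts 2:45pm → clear.
S5: ends 2:00pm at or before S9 starts 2:45pm → clear.
S6: starts 3:30pm before S9 ends 4:15pm, and ends 4:00pm after S9 starts 2:45pm → overlap.
S7: starts 6:00pm at or after S9 ends 4:15pm → clear.
S8: starts 7:00pm at or after S9 ends 4:15pm → clear.
S9 overlaps S6.

Yes — it overlaps S6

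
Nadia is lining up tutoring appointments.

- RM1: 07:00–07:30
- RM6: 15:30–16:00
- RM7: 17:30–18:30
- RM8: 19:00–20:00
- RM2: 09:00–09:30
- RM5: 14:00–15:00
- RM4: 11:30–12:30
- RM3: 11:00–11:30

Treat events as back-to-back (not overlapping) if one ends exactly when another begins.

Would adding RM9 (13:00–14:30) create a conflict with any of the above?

RM1: ends 07:30 at or before RM9 starts 13:00 → clear.
RM2: ends 09:30 at or before RM9 starts 13:00 → clear.
RM3: ends 11:30 at or before RM9 starts 13:00 → clear.
RM4: ends 12:30 at or before RM9 starts 13:00 → clear.
RM5: starts 14:00 before RM9 ends 14:30, and ends 15:00 after RM9 starts 13:00 → overlap.
RM6: starts 15:30 at or after RM9 ends 14:30 → clear.
RM7: starts 17:30 at or after RM9 ends 14:30 → clear.
RM8: starts 19:00 at or after RM9 ends 14:30 → clear.
RM9 overlaps RM5.

Yes — it overlaps RM5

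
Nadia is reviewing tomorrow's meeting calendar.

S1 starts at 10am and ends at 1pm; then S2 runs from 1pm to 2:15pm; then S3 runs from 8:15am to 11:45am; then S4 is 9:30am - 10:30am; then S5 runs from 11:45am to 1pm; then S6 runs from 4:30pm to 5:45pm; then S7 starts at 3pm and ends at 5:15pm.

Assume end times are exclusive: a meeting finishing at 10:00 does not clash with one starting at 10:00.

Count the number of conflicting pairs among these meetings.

5

Sorted by start: S3, S4, S1, S5, S2, S7, S6.
S4 starts before S3 ends → S3 and S4 overlap.
S1 starts before S3 ends → S3 and S1 overlap.
S5 starts exactly when S3 ends (back-to-back, no overlap), so nothing later overlaps S3 either.
S1 starts before S4 ends → S4 and S1 overlap.
S5 starts after S4 ends, so nothing later overlaps S4 either.
S5 starts before S1 ends → S1 and S5 overlap.
S2 starts exactly when S1 ends (back-to-back, no overlap), so nothing later overlaps S1 either.
S2 starts exactly when S5 ends (back-to-back, no overlap), so nothing later overlaps S5 either.
S7 starts after S2 ends, so nothing later overlaps S2 either.
S6 starts before S7 ends → S7 and S6 overlap.
Overlapping pairs: S1 & S3, S1 & S4, S1 & S5, S3 & S4, S6 & S7 — 5 in total.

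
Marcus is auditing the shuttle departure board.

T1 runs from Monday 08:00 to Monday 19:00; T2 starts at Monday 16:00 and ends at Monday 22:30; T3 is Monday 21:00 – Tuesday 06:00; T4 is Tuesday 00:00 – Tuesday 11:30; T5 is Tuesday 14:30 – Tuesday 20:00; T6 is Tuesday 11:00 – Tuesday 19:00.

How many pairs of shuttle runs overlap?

5

Sorted by start: T1, T2, T3, T4, T6, T5.
T2 starts before T1 ends → T1 and T2 overlap.
T3 starts after T1 ends, so nothing later overlaps T1 either.
T3 starts before T2 ends → T2 and T3 overlap.
T4 starts after T2 ends, so nothing later overlaps T2 either.
T4 starts before T3 ends → T3 and T4 overlap.
T6 starts after T3 ends, so nothing later overlaps T3 either.
T6 starts before T4 ends → T4 and T6 overlap.
T5 starts after T4 ends.
T5 starts before T6 ends → T6 and T5 overlap.
Overlapping pairs: T1 & T2, T2 & T3, T3 & T4, T4 & T6, T5 & T6 — 5 in total.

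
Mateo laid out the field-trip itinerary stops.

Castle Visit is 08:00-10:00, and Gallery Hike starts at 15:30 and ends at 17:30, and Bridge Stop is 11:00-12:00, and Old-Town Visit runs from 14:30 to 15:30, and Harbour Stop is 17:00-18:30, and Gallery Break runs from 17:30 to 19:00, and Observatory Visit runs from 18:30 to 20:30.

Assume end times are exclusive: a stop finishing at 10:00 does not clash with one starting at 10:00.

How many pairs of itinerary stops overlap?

3

Sorted by start: Castle Visit, Bridge Stop, Old-Town Visit, Gallery Hike, Harbour Stop, Gallery Break, Observatory Visit.
Bridge Stop starts after Castle Visit ends; Castle Visit is clear from here.
Old-Town Visit starts after Bridge Stop ends; Bridge Stop is clear from here.
Gallery Hike starts exactly when Old-Town Visit ends (back-to-back, no overlap); Old-Town Visit is clear from here.
Harbour Stop starts before Gallery Hike ends → Gallery Hike and Harbour Stop overlap.
Gallery Break starts exactly when Gallery Hike ends (back-to-back, no overlap); Gallery Hike is clear from here.
Gallery Break starts before Harbour Stop ends → Harbour Stop and Gallery Break overlap.
Observatory Visit starts exactly when Harbour Stop ends (back-to-back, no overlap).
Observatory Visit starts before Gallery Break ends → Gallery Break and Observatory Visit overlap.
Overlapping pairs: Gallery Break & Harbour Stop, Gallery Break & Observatory Visit, Gallery Hike & Harbour Stop — 3 in total.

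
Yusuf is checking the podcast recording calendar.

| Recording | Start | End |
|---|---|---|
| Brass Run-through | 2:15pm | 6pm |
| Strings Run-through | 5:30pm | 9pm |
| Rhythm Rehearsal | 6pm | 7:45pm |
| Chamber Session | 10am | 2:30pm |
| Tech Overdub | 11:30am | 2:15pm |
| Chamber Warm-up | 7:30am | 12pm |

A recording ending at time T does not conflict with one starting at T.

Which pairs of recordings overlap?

Sorted by start: Chamber Warm-up, Chamber Session, Tech Overdub, Brass Run-through, Strings Run-through, Rhythm Rehearsal.
Chamber Session starts before Chamber Warm-up ends → Chamber Warm-up and Chamber Session overlap.
Tech Overdub starts before Chamber Warm-up ends → Chamber Warm-up and Tech Overdub overlap.
Brass Run-through starts after Chamber Warm-up ends, so nothing later overlaps Chamber Warm-up either.
Tech Overdub starts before Chamber Session ends → Chamber Session and Tech Overdub overlap.
Brass Run-through starts before Chamber Session ends → Chamber Session and Brass Run-through overlap.
Strings Run-through starts after Chamber Session ends, so nothing later overlaps Chamber Session either.
Brass Run-through starts exactly when Tech Overdub ends (back-to-back, no overlap), so nothing later overlaps Tech Overdub either.
Strings Run-through starts before Brass Run-through ends → Brass Run-through and Strings Run-through overlap.
Rhythm Rehearsal starts exactly when Brass Run-through ends (back-to-back, no overlap).
Rhythm Rehearsal starts before Strings Run-through ends → Strings Run-through and Rhythm Rehearsal overlap.

Brass Run-through & Chamber Session, Brass Run-through & Strings Run-through, Chamber Session & Chamber Warm-up, Chamber Session & Tech Overdub, Chamber Warm-up & Tech Overdub, Rhythm Rehearsal & Strings Run-through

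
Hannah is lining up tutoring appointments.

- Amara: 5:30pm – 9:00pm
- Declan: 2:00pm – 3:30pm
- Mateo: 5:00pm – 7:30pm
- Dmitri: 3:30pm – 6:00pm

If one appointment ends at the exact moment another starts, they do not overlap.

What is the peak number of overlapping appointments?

Sweep the timeline, counting +1 at each start and −1 at each end (ends before starts at a tie):
2:00pm start Declan → 1
3:30pm end Declan → 0
3:30pm start Dmitri → 1
5:00pm start Mateo → 2
5:30pm start Amara → 3
6:00pm end Dmitri → 2
7:30pm end Mateo → 1
9:00pm end Amara → 0
Peak is 3, at 5:30pm (Amara, Dmitri, Mateo).

3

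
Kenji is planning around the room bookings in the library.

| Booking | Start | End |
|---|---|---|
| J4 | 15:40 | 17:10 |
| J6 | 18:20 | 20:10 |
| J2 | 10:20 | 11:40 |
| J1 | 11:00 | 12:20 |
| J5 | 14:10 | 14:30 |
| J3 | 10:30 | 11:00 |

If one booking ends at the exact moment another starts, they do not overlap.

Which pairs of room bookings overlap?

Check each pair: they overlap iff neither finishes before the other starts.
Sorted by start: J2, J3, J1, J5, J4, J6.
J3 starts before J2 ends → J2 and J3 overlap.
J1 starts before J2 ends → J2 and J1 overlap.
J5 starts after J2 ends, so nothing later overlaps J2 either.
J1 starts exactly when J3 ends (back-to-back, no overlap), so nothing later overlaps J3 either.
J5 starts after J1 ends, so nothing later overlaps J1 either.
J4 starts after J5 ends, so nothing later overlaps J5 either.
J6 starts after J4 ends.

J1 & J2, J2 & J3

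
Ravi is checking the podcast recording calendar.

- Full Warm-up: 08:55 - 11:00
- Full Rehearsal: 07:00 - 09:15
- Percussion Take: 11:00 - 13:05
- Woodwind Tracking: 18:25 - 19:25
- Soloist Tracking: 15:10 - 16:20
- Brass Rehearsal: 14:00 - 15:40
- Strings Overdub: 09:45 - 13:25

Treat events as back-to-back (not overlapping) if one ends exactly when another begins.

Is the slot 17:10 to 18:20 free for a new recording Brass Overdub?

Yes — the slot is free

Full Rehearsal: ends 09:15 at or before Brass Overdub starts 17:10 → clear.
Full Warm-up: ends 11:00 at or before Brass Overdub starts 17:10 → clear.
Strings Overdub: ends 13:25 at or before Brass Overdub starts 17:10 → clear.
Percussion Take: ends 13:05 at or before Brass Overdub starts 17:10 → clear.
Brass Rehearsal: ends 15:40 at or before Brass Overdub starts 17:10 → clear.
Soloist Tracking: ends 16:20 at or before Brass Overdub starts 17:10 → clear.
Woodwind Tracking: starts 18:25 at or after Brass Overdub ends 18:20 → clear.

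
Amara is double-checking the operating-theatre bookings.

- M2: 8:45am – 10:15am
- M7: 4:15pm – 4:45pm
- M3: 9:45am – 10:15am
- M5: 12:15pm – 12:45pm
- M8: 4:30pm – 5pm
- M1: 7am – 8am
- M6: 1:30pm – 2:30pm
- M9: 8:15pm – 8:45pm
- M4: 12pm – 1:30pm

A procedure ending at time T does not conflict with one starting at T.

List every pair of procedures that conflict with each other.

Sorted by start: M1, M2, M3, M4, M5, M6, M7, M8, M9.
M2 starts after M1 ends, so M1 has no further overlaps.
M3 starts before M2 ends → M2 and M3 overlap.
M4 starts after M2 ends, so M2 has no further overlaps.
M4 starts after M3 ends, so M3 has no further overlaps.
M5 starts before M4 ends → M4 and M5 overlap.
M6 starts exactly when M4 ends (back-to-back, no overlap), so M4 has no further overlaps.
M6 starts after M5 ends, so M5 has no further overlaps.
M7 starts after M6 ends, so M6 has no further overlaps.
M8 starts before M7 ends → M7 and M8 overlap.
M9 starts after M7 ends.
M9 starts after M8 ends.

M2 & M3, M4 & M5, M7 & M8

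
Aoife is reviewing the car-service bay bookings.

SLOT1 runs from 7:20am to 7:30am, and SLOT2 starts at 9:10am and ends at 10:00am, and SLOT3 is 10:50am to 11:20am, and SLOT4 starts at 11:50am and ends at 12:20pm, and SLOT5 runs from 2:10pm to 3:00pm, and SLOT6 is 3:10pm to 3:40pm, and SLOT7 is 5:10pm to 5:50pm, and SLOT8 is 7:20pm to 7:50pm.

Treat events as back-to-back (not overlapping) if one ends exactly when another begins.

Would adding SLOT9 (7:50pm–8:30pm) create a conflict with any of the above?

No — it doesn't clash with anything

SLOT1: ends 7:30am at or before SLOT9 starts 7:50pm → clear.
SLOT2: ends 10:00am at or before SLOT9 starts 7:50pm → clear.
SLOT3: ends 11:20am at or before SLOT9 starts 7:50pm → clear.
SLOT4: ends 12:20pm at or before SLOT9 starts 7:50pm → clear.
SLOT5: ends 3:00pm at or before SLOT9 starts 7:50pm → clear.
SLOT6: ends 3:40pm at or before SLOT9 starts 7:50pm → clear.
SLOT7: ends 5:50pm at or before SLOT9 starts 7:50pm → clear.
SLOT8: ends 7:50pm at or before SLOT9 starts 7:50pm → clear.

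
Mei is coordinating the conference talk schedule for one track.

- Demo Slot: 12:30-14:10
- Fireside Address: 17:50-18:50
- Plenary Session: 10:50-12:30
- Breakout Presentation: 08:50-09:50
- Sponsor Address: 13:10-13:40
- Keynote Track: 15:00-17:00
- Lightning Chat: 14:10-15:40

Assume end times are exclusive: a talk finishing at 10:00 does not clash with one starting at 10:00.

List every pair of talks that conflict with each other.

Demo Slot & Sponsor Address, Keynote Track & Lightning Chat

Sorted by start: Breakout Presentation, Plenary Session, Demo Slot, Sponsor Address, Lightning Chat, Keynote Track, Fireside Address.
Plenary Session starts after Breakout Presentation ends, so Breakout Presentation has no further overlaps.
Demo Slot starts exactly when Plenary Session ends (back-to-back, no overlap), so Plenary Session has no further overlaps.
Sponsor Address starts before Demo Slot ends → Demo Slot and Sponsor Address overlap.
Lightning Chat starts exactly when Demo Slot ends (back-to-back, no overlap), so Demo Slot has no further overlaps.
Lightning Chat starts after Sponsor Address ends, so Sponsor Address has no further overlaps.
Keynote Track starts before Lightning Chat ends → Lightning Chat and Keynote Track overlap.
Fireside Address starts after Lightning Chat ends.
Fireside Address starts after Keynote Track ends.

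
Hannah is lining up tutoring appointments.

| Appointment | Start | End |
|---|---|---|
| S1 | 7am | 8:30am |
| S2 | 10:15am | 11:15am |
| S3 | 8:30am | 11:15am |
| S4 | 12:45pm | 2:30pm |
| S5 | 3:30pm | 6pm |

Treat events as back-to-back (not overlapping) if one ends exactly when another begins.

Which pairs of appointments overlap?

Sorted by start: S1, S3, S2, S4, S5.
S3 starts exactly when S1 ends (back-to-back, no overlap) — done with S1.
S2 starts before S3 ends → S3 and S2 overlap.
S4 starts after S3 ends — done with S3.
S4 starts after S2 ends — done with S2.
S5 starts after S4 ends.

S2 & S3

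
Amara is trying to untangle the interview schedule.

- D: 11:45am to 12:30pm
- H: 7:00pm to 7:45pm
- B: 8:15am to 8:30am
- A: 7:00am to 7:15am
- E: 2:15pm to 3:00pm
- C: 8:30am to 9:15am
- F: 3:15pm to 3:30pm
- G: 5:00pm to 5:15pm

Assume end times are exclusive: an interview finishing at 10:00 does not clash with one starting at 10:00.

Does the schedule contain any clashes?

Sorted by start: A, B, C, D, E, F, G, H.
B starts after A ends — done with A.
C starts exactly when B ends (back-to-back, no overlap) — done with B.
D starts after C ends — done with C.
E starts after D ends — done with D.
F starts after E ends — done with E.
G starts after F ends — done with F.
H starts after G ends.
Every pair is clear; the schedule has no overlaps.

No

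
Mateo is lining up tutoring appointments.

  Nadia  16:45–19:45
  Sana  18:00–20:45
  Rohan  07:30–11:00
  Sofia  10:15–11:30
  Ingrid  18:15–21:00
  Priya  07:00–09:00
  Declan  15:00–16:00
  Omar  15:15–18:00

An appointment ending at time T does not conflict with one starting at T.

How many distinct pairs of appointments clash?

7

Check each pair: they overlap iff neither finishes before the other starts.
Sorted by start: Priya, Rohan, Sofia, Declan, Omar, Nadia, Sana, Ingrid.
Rohan starts before Priya ends → Priya and Rohan overlap.
Sofia starts after Priya ends, so Priya has no further overlaps.
Sofia starts before Rohan ends → Rohan and Sofia overlap.
Declan starts after Rohan ends, so Rohan has no further overlaps.
Declan starts after Sofia ends, so Sofia has no further overlaps.
Omar starts before Declan ends → Declan and Omar overlap.
Nadia starts after Declan ends, so Declan has no further overlaps.
Nadia starts before Omar ends → Omar and Nadia overlap.
Sana starts exactly when Omar ends (back-to-back, no overlap), so Omar has no further overlaps.
Sana starts before Nadia ends → Nadia and Sana overlap.
Ingrid starts before Nadia ends → Nadia and Ingrid overlap.
Ingrid starts before Sana ends → Sana and Ingrid overlap.
Overlapping pairs: Declan & Omar, Ingrid & Nadia, Ingrid & Sana, Nadia & Omar, Nadia & Sana, Priya & Rohan, Rohan & Sofia — 7 in total.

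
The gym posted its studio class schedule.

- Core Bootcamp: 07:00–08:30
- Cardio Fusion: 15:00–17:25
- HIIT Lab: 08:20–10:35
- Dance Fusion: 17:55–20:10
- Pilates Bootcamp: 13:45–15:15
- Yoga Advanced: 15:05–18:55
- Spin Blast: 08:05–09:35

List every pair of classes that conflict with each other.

Sorted by start: Core Bootcamp, Spin Blast, HIIT Lab, Pilates Bootcamp, Cardio Fusion, Yoga Advanced, Dance Fusion.
Spin Blast starts before Core Bootcamp ends → Core Bootcamp and Spin Blast overlap.
HIIT Lab starts before Core Bootcamp ends → Core Bootcamp and HIIT Lab overlap.
Pilates Bootcamp starts after Core Bootcamp ends; Core Bootcamp is clear from here.
HIIT Lab starts before Spin Blast ends → Spin Blast and HIIT Lab overlap.
Pilates Bootcamp starts after Spin Blast ends; Spin Blast is clear from here.
Pilates Bootcamp starts after HIIT Lab ends; HIIT Lab is clear from here.
Cardio Fusion starts before Pilates Bootcamp ends → Pilates Bootcamp and Cardio Fusion overlap.
Yoga Advanced starts before Pilates Bootcamp ends → Pilates Bootcamp and Yoga Advanced overlap.
Dance Fusion starts after Pilates Bootcamp ends.
Yoga Advanced starts before Cardio Fusion ends → Cardio Fusion and Yoga Advanced overlap.
Dance Fusion starts after Cardio Fusion ends.
Dance Fusion starts before Yoga Advanced ends → Yoga Advanced and Dance Fusion overlap.

Cardio Fusion & Pilates Bootcamp, Cardio Fusion & Yoga Advanced, Core Bootcamp & HIIT Lab, Core Bootcamp & Spin Blast, Dance Fusion & Yoga Advanced, HIIT Lab & Spin Blast, Pilates Bootcamp & Yoga Advanced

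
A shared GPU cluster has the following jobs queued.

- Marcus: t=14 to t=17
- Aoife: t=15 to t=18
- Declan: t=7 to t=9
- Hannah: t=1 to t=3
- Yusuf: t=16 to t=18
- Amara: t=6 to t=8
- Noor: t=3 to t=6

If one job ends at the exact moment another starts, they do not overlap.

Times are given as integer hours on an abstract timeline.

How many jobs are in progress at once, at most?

Sort all start/end points and keep a running count:
t=1 start Hannah → 1
t=3 end Hannah → 0
t=3 start Noor → 1
t=6 end Noor → 0
t=6 start Amara → 1
t=7 start Declan → 2
t=8 end Amara → 1
t=9 end Declan → 0
t=14 start Marcus → 1
t=15 start Aoife → 2
t=16 start Yusuf → 3
t=17 end Marcus → 2
t=18 end Aoife → 1
t=18 end Yusuf → 0
Peak is 3, at t=16 (Aoife, Marcus, Yusuf).

3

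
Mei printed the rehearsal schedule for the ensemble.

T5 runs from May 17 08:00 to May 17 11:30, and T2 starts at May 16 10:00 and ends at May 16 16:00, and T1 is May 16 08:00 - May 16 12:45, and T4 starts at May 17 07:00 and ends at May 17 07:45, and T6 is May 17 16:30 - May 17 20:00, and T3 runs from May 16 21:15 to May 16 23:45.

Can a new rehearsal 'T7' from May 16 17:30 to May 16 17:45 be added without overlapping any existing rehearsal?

T1: ends May 16 12:45 at or before T7 starts May 16 17:30 → clear.
T2: ends May 16 16:00 at or before T7 starts May 16 17:30 → clear.
T3: starts May 16 21:15 at or after T7 ends May 16 17:45 → clear.
T4: starts May 17 07:00 at or after T7 ends May 16 17:45 → clear.
T5: starts May 17 08:00 at or after T7 ends May 16 17:45 → clear.
T6: starts May 17 16:30 at or after T7 ends May 16 17:45 → clear.

Yes — the slot is free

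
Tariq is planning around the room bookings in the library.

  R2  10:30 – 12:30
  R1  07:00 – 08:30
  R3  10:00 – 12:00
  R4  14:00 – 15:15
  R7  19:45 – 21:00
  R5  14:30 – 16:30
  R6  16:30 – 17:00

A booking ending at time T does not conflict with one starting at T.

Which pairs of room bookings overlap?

Two intervals overlap when each starts before the other ends.
Sorted by start: R1, R3, R2, R4, R5, R6, R7.
R3 starts after R1 ends — done with R1.
R2 starts before R3 ends → R3 and R2 overlap.
R4 starts after R3 ends — done with R3.
R4 starts after R2 ends — done with R2.
R5 starts before R4 ends → R4 and R5 overlap.
R6 starts after R4 ends — done with R4.
R6 starts exactly when R5 ends (back-to-back, no overlap) — done with R5.
R7 starts after R6 ends.

R2 & R3, R4 & R5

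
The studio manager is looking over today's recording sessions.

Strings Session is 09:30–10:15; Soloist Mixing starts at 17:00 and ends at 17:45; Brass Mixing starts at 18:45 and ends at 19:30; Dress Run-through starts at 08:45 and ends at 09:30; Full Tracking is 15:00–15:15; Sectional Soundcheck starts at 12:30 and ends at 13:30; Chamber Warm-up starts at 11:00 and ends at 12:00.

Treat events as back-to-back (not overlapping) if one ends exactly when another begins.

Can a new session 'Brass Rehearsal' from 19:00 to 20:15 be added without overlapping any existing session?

No — it overlaps Brass Mixing

Dress Run-through: ends 09:30 at or before Brass Rehearsal starts 19:00 → clear.
Strings Session: ends 10:15 at or before Brass Rehearsal starts 19:00 → clear.
Chamber Warm-up: ends 12:00 at or before Brass Rehearsal starts 19:00 → clear.
Sectional Soundcheck: ends 13:30 at or before Brass Rehearsal starts 19:00 → clear.
Full Tracking: ends 15:15 at or before Brass Rehearsal starts 19:00 → clear.
Soloist Mixing: ends 17:45 at or before Brass Rehearsal starts 19:00 → clear.
Brass Mixing: starts 18:45 before Brass Rehearsal ends 20:15, and ends 19:30 after Brass Rehearsal starts 19:00 → overlap.
Brass Rehearsal overlaps Brass Mixing.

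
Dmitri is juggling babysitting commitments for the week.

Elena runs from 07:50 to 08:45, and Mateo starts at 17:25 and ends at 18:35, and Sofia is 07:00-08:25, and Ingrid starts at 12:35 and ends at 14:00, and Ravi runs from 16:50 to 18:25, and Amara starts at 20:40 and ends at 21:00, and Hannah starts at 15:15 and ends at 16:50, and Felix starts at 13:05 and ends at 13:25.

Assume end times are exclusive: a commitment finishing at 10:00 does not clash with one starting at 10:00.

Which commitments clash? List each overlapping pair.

Elena & Sofia, Felix & Ingrid, Mateo & Ravi

Sorted by start: Sofia, Elena, Ingrid, Felix, Hannah, Ravi, Mateo, Amara.
Elena starts before Sofia ends → Sofia and Elena overlap.
Ingrid starts after Sofia ends, so nothing later overlaps Sofia either.
Ingrid starts after Elena ends, so nothing later overlaps Elena either.
Felix starts before Ingrid ends → Ingrid and Felix overlap.
Hannah starts after Ingrid ends, so nothing later overlaps Ingrid either.
Hannah starts after Felix ends, so nothing later overlaps Felix either.
Ravi starts exactly when Hannah ends (back-to-back, no overlap), so nothing later overlaps Hannah either.
Mateo starts before Ravi ends → Ravi and Mateo overlap.
Amara starts after Ravi ends.
Amara starts after Mateo ends.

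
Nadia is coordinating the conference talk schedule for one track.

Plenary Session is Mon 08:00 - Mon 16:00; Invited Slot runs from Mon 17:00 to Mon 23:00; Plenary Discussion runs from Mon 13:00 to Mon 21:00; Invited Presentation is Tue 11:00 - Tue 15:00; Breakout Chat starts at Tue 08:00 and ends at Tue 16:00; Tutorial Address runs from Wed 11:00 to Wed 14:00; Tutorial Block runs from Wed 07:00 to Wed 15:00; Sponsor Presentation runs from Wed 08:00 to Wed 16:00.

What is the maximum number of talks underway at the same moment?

Sweep the timeline, counting +1 at each start and −1 at each end (ends before starts at a tie):
Mon 08:00 start Plenary Session → 1
Mon 13:00 start Plenary Discussion → 2
Mon 16:00 end Plenary Session → 1
Mon 17:00 start Invited Slot → 2
Mon 21:00 end Plenary Discussion → 1
Mon 23:00 end Invited Slot → 0
Tue 08:00 start Breakout Chat → 1
Tue 11:00 start Invited Presentation → 2
Tue 15:00 end Invited Presentation → 1
Tue 16:00 end Breakout Chat → 0
Wed 07:00 start Tutorial Block → 1
Wed 08:00 start Sponsor Presentation → 2
Wed 11:00 start Tutorial Address → 3
Wed 14:00 end Tutorial Address → 2
Wed 15:00 end Tutorial Block → 1
Wed 16:00 end Sponsor Presentation → 0
Peak is 3, at Wed 11:00 (Sponsor Presentation, Tutorial Address, Tutorial Block).

3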